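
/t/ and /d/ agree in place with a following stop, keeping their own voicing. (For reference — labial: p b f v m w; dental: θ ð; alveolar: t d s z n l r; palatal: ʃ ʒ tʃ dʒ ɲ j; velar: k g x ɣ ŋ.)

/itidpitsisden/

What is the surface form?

/d/ before /p/ (labial) → [b]

[itibpitsisden]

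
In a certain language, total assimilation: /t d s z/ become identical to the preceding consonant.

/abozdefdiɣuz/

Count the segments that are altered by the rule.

/d/ after /z/ → [z] (total assimilation)
/d/ after /f/ → [f] (total assimilation)
2 segments change.

2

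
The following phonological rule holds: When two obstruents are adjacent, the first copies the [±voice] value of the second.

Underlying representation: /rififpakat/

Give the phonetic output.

[rififpakat]

no segment meets the rule's conditions; no change.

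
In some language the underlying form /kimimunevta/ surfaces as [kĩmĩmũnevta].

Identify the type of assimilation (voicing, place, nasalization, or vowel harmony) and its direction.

nasalization, regressive

/i/→[ĩ] /i/→[ĩ] /u/→[ũ].
Each target copies a feature from the following segment, so the direction is regressive.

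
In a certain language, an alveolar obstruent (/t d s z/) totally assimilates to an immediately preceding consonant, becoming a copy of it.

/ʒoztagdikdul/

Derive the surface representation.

[ʒozzaggikkul]

/t/ after /z/ → [z] (total assimilation)
/d/ after /g/ → [g] (total assimilation)
/d/ after /k/ → [k] (total assimilation)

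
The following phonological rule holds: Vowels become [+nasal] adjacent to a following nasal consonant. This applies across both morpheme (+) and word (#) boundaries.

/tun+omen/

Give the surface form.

/u/ before nasal /n/ → [ũ]
/o/ before nasal /m/ → [õ]
/e/ before nasal /n/ → [ẽ]

[tũn+õmẽn]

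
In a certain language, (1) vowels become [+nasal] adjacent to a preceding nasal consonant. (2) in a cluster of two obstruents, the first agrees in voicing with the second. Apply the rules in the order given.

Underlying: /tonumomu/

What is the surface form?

[tonũmõmũ]

Rule 1: /u/ after nasal /n/ → [ũ]
Rule 1: /o/ after nasal /m/ → [õ]
Rule 1: /u/ after nasal /m/ → [ũ]
After rule 1: tonũmõmũ
Rule 2: no segment meets the rule's conditions; no change.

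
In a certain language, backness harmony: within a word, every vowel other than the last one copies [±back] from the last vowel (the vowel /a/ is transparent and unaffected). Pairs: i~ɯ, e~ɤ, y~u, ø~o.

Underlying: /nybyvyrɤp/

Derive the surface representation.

[nubuvurɤp]

/y/ harmonizes with /ɤ/ ([+back]) → [u]
/y/ harmonizes with /ɤ/ ([+back]) → [u]
/y/ harmonizes with /ɤ/ ([+back]) → [u]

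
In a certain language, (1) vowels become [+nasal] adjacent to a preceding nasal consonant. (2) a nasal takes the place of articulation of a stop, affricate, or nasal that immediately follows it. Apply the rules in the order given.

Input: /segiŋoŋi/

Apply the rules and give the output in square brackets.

Rule 1: /o/ after nasal /ŋ/ → [õ]
Rule 1: /i/ after nasal /ŋ/ → [ĩ]
After rule 1: segiŋõŋĩ
Rule 2: no segment meets the rule's conditions; no change.

[segiŋõŋĩ]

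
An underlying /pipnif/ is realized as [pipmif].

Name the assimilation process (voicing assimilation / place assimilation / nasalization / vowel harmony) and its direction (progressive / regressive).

place assimilation, progressive

/n/→[m].
Each target copies a feature from the preceding segment, so the direction is progressive.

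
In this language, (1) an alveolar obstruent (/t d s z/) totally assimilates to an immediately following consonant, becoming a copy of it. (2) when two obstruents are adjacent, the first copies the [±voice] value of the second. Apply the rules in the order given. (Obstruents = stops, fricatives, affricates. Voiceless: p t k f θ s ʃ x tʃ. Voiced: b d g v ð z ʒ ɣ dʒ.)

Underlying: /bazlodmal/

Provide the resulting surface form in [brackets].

Rule 1: /z/ before /l/ → [l] (total assimilation)
Rule 1: /d/ before /m/ → [m] (total assimilation)
After rule 1: ballommal
Rule 2: no segment meets the rule's conditions; no change.

[ballommal]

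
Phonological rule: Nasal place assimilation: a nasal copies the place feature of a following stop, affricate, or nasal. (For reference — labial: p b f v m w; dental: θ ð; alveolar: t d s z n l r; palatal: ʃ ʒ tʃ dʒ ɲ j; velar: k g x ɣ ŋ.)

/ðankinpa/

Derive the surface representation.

[ðaŋkimpa]

/n/ before /k/ (velar) → [ŋ]
/n/ before /p/ (labial) → [m]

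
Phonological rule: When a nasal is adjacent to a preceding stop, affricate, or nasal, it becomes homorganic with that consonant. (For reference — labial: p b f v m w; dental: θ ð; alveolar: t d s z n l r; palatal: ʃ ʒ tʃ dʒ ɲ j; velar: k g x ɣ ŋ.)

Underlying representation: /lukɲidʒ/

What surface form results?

/ɲ/ after /k/ (velar) → [ŋ]

[lukŋidʒ]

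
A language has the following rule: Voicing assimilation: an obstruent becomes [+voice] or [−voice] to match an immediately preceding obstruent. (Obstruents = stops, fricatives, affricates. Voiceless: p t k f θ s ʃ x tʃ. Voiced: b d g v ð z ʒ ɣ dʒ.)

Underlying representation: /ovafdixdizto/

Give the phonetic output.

/d/ after /f/ (voiceless) → [t]
/d/ after /x/ (voiceless) → [t]
/t/ after /z/ (voiced) → [d]

[ovaftixtizdo]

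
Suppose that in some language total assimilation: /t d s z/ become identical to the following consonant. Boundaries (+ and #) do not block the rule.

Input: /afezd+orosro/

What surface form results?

[afedd+ororro]

/z/ before /d/ → [d] (total assimilation)
/s/ before /r/ → [r] (total assimilation)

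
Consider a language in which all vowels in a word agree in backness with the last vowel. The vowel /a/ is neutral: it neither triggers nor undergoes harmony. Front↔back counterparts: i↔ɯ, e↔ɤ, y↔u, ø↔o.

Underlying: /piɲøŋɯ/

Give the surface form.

[pɯɲoŋɯ]

/i/ harmonizes with /ɯ/ ([+back]) → [ɯ]
/ø/ harmonizes with /ɯ/ ([+back]) → [o]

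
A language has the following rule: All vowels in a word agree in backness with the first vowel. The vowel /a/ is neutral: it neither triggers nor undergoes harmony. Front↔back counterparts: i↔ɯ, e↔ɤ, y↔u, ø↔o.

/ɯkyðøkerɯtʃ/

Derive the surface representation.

[ɯkuðokɤrɯtʃ]

/y/ harmonizes with /ɯ/ ([+back]) → [u]
/ø/ harmonizes with /ɯ/ ([+back]) → [o]
/e/ harmonizes with /ɯ/ ([+back]) → [ɤ]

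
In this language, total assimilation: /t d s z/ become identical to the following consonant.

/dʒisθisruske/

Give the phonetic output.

[dʒiθθirrukke]

/s/ before /θ/ → [θ] (total assimilation)
/s/ before /r/ → [r] (total assimilation)
/s/ before /k/ → [k] (total assimilation)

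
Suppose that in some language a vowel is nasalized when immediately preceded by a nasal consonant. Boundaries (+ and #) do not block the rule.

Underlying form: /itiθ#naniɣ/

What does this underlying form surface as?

/a/ after nasal /n/ → [ã]
/i/ after nasal /n/ → [ĩ]

[itiθ#nãnĩɣ]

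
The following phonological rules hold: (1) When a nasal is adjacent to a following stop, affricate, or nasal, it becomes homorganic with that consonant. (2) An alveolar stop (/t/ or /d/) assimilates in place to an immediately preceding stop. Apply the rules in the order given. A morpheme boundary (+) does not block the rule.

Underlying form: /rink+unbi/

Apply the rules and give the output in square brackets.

Rule 1: /n/ before /k/ (velar) → [ŋ]
Rule 1: /n/ before /b/ (labial) → [m]
After rule 1: riŋk+umbi
Rule 2: no segment meets the rule's conditions; no change.

[riŋk+umbi]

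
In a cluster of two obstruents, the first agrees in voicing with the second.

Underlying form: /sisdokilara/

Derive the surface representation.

/s/ before /d/ (voiced) → [z]

[sizdokilara]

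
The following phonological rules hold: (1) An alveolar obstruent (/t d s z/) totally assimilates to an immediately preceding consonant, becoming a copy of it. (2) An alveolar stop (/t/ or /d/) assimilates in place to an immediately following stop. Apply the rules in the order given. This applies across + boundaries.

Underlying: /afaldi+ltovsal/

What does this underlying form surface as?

Rule 1: /d/ after /l/ → [l] (total assimilation)
Rule 1: /t/ after /l/ → [l] (total assimilation)
Rule 1: /s/ after /v/ → [v] (total assimilation)
After rule 1: afalli+llovval
Rule 2: no segment meets the rule's conditions; no change.

[afalli+llovval]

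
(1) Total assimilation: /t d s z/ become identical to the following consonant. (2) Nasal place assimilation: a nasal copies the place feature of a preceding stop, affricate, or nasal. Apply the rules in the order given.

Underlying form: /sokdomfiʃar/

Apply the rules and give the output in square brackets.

[sokdomfiʃar]

Rule 1: no segment meets the rule's conditions; no change.
After rule 1: sokdomfiʃar
Rule 2: no segment meets the rule's conditions; no change.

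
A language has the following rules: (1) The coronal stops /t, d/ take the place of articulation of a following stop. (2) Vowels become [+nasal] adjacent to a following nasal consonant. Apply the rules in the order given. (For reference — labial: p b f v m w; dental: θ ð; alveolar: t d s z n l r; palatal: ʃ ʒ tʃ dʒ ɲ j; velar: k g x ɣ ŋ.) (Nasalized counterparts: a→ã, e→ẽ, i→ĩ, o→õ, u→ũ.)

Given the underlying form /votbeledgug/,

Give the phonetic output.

[vopbeleggug]

Rule 1: /t/ before /b/ (labial) → [p]
Rule 1: /d/ before /g/ (velar) → [g]
After rule 1: vopbeleggug
Rule 2: no segment meets the rule's conditions; no change.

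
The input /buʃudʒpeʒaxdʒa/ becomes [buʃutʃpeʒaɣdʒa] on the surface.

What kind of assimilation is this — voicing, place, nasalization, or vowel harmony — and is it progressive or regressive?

voicing assimilation, regressive

/dʒ/→[tʃ] /x/→[ɣ].
Each target copies a feature from the following segment, so the direction is regressive.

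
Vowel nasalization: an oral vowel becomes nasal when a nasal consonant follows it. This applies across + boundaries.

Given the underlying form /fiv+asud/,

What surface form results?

[fiv+asud]

no segment meets the rule's conditions; no change.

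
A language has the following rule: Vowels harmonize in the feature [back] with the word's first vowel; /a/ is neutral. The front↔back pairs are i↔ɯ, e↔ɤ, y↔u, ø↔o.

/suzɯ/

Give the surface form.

[suzɯ]

no segment meets the rule's conditions; no change.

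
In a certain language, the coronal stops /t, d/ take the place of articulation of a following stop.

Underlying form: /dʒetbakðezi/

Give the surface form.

[dʒepbakðezi]

/t/ before /b/ (labial) → [p]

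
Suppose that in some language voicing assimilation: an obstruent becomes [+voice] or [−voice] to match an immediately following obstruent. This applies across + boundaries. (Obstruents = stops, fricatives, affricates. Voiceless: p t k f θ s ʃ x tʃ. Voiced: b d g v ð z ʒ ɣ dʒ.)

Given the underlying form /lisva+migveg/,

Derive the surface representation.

[lizva+migveg]

/s/ before /v/ (voiced) → [z]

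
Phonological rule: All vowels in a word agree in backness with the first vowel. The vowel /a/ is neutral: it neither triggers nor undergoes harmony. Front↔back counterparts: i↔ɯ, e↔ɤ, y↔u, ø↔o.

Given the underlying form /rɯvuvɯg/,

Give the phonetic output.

no segment meets the rule's conditions; no change.

[rɯvuvɯg]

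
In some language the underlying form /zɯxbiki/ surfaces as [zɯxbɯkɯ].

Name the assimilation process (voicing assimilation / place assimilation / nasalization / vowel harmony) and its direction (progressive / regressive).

/i/→[ɯ] /i/→[ɯ].
Vowels agree with the first vowel, so the harmony is progressive.

vowel harmony, progressive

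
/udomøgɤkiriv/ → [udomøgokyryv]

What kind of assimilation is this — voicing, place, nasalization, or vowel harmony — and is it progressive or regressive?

vowel harmony, progressive

/ɤ/→[o] /i/→[y] /i/→[y].
Vowels agree with the first vowel, so the harmony is progressive.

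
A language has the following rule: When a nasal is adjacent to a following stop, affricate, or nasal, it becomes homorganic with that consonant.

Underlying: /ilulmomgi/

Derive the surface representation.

/m/ before /g/ (velar) → [ŋ]

[ilulmoŋgi]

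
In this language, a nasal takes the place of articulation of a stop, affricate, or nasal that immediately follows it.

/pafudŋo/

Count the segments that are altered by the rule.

No segment meets the rule's conditions.

0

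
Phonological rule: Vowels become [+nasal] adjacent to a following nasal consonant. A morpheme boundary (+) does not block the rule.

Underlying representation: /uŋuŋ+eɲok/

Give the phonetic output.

[ũŋũŋ+ẽɲok]

/u/ before nasal /ŋ/ → [ũ]
/u/ before nasal /ŋ/ → [ũ]
/e/ before nasal /ɲ/ → [ẽ]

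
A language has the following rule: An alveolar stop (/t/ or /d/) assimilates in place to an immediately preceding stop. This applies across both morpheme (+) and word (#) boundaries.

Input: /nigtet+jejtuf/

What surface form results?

[nigket+jejtuf]

/t/ after /g/ (velar) → [k]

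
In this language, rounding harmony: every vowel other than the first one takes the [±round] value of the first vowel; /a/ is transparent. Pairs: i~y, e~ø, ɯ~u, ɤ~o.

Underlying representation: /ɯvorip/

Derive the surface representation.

/o/ harmonizes with /ɯ/ ([-round]) → [ɤ]

[ɯvɤrip]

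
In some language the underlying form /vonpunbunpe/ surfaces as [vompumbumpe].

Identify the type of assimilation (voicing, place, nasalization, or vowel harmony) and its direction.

/n/→[m] /n/→[m] /n/→[m].
Each target copies a feature from the following segment, so the direction is regressive.

place assimilation, regressive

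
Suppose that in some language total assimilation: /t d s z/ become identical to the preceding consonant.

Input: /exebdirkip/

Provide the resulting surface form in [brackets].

[exebbirkip]

/d/ after /b/ → [b] (total assimilation)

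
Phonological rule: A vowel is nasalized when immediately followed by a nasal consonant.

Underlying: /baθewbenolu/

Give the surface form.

/e/ before nasal /n/ → [ẽ]

[baθewbẽnolu]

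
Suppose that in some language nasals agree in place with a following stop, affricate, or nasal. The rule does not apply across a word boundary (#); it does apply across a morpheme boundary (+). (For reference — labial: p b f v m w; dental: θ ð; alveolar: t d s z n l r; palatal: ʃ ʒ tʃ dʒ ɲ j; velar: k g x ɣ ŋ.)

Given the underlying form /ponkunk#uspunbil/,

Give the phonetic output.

/n/ before /k/ (velar) → [ŋ]
/n/ before /k/ (velar) → [ŋ]
/n/ before /b/ (labial) → [m]

[poŋkuŋk#uspumbil]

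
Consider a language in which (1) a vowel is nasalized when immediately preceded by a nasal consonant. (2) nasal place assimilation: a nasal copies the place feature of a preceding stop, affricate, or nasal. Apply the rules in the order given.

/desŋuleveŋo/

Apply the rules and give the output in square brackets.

[desŋũleveŋõ]

Rule 1: /u/ after nasal /ŋ/ → [ũ]
Rule 1: /o/ after nasal /ŋ/ → [õ]
After rule 1: desŋũleveŋõ
Rule 2: no segment meets the rule's conditions; no change.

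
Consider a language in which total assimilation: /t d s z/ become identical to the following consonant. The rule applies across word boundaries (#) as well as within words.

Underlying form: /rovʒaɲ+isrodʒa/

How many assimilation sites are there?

/s/ before /r/ → [r] (total assimilation)
1 segment changes.

1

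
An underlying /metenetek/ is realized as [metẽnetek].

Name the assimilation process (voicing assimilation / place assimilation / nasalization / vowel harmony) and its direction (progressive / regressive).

nasalization, regressive

/e/→[ẽ].
Each target copies a feature from the following segment, so the direction is regressive.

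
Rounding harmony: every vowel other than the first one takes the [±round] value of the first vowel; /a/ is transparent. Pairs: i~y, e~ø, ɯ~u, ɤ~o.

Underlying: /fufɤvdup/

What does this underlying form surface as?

/ɤ/ harmonizes with /u/ ([+round]) → [o]

[fufovdup]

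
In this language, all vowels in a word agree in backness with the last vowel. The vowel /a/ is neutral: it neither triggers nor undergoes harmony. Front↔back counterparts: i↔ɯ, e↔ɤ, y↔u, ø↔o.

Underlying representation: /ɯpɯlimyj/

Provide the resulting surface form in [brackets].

/ɯ/ harmonizes with /y/ ([-back]) → [i]
/ɯ/ harmonizes with /y/ ([-back]) → [i]

[ipilimyj]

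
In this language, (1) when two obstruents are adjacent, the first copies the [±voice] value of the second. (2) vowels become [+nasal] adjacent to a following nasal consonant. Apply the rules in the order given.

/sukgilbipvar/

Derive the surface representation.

[suggilbibvar]

Rule 1: /k/ before /g/ (voiced) → [g]
Rule 1: /p/ before /v/ (voiced) → [b]
After rule 1: suggilbibvar
Rule 2: no segment meets the rule's conditions; no change.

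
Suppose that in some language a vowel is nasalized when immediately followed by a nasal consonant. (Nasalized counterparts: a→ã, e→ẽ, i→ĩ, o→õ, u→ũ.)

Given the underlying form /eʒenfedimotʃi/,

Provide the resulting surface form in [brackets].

[eʒẽnfedĩmotʃi]

/e/ before nasal /n/ → [ẽ]
/i/ before nasal /m/ → [ĩ]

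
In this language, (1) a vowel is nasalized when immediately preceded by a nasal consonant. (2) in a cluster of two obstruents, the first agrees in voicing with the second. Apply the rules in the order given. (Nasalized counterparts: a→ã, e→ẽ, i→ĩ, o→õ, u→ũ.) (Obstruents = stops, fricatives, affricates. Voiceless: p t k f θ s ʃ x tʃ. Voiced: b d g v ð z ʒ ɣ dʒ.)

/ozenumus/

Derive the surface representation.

[ozenũmũs]

Rule 1: /u/ after nasal /n/ → [ũ]
Rule 1: /u/ after nasal /m/ → [ũ]
After rule 1: ozenũmũs
Rule 2: no segment meets the rule's conditions; no change.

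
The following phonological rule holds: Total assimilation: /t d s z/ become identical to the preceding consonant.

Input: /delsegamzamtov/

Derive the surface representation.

[dellegammammov]

/s/ after /l/ → [l] (total assimilation)
/z/ after /m/ → [m] (total assimilation)
/t/ after /m/ → [m] (total assimilation)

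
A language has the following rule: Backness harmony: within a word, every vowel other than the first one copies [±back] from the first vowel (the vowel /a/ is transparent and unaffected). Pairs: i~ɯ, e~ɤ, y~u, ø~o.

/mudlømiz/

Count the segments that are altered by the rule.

/ø/ harmonizes with /u/ ([+back]) → [o]
/i/ harmonizes with /u/ ([+back]) → [ɯ]
2 segments change.

2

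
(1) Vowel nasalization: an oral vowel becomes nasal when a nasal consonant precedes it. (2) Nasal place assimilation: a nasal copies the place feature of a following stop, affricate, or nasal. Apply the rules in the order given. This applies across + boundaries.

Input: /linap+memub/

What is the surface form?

Rule 1: /a/ after nasal /n/ → [ã]
Rule 1: /e/ after nasal /m/ → [ẽ]
Rule 1: /u/ after nasal /m/ → [ũ]
After rule 1: linãp+mẽmũb
Rule 2: no segment meets the rule's conditions; no change.

[linãp+mẽmũb]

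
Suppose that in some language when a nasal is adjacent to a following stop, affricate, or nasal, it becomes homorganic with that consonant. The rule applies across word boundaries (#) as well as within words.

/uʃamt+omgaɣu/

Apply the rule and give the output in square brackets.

[uʃant+oŋgaɣu]

/m/ before /t/ (alveolar) → [n]
/m/ before /g/ (velar) → [ŋ]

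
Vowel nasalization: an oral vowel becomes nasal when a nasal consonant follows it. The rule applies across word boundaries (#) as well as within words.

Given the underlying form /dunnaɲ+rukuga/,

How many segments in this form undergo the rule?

2

/u/ before nasal /n/ → [ũ]
/a/ before nasal /ɲ/ → [ã]
2 segments change.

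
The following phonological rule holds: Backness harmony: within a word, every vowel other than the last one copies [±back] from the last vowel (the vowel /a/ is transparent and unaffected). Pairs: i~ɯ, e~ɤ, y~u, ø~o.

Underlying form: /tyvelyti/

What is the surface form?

no segment meets the rule's conditions; no change.

[tyvelyti]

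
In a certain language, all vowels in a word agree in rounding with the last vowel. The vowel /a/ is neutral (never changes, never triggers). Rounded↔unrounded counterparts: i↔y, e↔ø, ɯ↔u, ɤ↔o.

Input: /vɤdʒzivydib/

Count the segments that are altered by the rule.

1

/y/ harmonizes with /i/ ([-round]) → [i]
1 segment changes.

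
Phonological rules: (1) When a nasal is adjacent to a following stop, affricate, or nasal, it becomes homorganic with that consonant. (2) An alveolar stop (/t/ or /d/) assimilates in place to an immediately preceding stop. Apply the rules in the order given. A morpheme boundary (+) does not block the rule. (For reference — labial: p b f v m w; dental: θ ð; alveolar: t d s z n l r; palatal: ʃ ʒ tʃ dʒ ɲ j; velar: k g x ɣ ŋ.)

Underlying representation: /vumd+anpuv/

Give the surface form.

Rule 1: /m/ before /d/ (alveolar) → [n]
Rule 1: /n/ before /p/ (labial) → [m]
After rule 1: vund+ampuv
Rule 2: no segment meets the rule's conditions; no change.

[vund+ampuv]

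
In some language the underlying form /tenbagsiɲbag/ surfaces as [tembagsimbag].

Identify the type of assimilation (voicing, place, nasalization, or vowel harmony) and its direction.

place assimilation, regressive

/n/→[m] /ɲ/→[m].
Each target copies a feature from the following segment, so the direction is regressive.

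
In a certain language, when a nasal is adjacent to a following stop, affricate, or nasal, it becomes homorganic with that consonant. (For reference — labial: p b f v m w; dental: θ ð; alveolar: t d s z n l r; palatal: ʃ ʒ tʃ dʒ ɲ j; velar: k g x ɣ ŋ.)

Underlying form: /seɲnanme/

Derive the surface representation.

[sennamme]

/ɲ/ before /n/ (alveolar) → [n]
/n/ before /m/ (labial) → [m]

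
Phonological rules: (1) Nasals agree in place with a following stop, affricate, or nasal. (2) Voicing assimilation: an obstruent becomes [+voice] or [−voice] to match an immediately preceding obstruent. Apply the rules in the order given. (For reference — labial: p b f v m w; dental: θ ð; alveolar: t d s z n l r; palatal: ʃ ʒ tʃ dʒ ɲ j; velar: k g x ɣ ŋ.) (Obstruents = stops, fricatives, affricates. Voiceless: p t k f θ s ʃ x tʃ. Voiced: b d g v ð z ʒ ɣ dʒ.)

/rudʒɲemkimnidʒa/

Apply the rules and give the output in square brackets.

[rudʒɲeŋkinnidʒa]

Rule 1: /m/ before /k/ (velar) → [ŋ]
Rule 1: /m/ before /n/ (alveolar) → [n]
After rule 1: rudʒɲeŋkinnidʒa
Rule 2: no segment meets the rule's conditions; no change.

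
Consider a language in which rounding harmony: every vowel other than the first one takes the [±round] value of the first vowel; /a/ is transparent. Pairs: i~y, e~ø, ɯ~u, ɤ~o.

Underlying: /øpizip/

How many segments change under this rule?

2

/i/ harmonizes with /ø/ ([+round]) → [y]
/i/ harmonizes with /ø/ ([+round]) → [y]
2 segments change.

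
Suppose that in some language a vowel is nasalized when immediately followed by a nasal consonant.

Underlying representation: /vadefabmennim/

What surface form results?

/e/ before nasal /n/ → [ẽ]
/i/ before nasal /m/ → [ĩ]

[vadefabmẽnnĩm]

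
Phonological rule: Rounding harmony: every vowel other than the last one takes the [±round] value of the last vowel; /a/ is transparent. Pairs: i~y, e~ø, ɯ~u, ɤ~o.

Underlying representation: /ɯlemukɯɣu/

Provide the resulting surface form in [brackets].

[ulømukuɣu]

/ɯ/ harmonizes with /u/ ([+round]) → [u]
/e/ harmonizes with /u/ ([+round]) → [ø]
/ɯ/ harmonizes with /u/ ([+round]) → [u]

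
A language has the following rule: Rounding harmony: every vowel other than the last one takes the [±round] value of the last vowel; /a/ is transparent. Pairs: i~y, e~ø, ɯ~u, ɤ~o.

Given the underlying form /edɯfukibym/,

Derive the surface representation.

[ødufukybym]

/e/ harmonizes with /y/ ([+round]) → [ø]
/ɯ/ harmonizes with /y/ ([+round]) → [u]
/i/ harmonizes with /y/ ([+round]) → [y]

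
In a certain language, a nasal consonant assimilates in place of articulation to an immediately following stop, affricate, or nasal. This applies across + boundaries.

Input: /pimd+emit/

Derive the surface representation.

/m/ before /d/ (alveolar) → [n]

[pind+emit]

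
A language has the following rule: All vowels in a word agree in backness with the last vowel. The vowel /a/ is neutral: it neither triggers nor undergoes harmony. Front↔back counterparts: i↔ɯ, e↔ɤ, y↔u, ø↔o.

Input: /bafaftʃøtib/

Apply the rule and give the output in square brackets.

[bafaftʃøtib]

no segment meets the rule's conditions; no change.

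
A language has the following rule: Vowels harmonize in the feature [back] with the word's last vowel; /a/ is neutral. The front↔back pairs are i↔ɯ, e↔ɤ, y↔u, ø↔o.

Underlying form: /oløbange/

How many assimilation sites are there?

1

/o/ harmonizes with /e/ ([-back]) → [ø]
1 segment changes.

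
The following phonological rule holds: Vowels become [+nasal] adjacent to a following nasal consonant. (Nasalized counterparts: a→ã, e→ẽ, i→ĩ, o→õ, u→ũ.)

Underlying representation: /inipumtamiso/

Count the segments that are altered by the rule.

3

/i/ before nasal /n/ → [ĩ]
/u/ before nasal /m/ → [ũ]
/a/ before nasal /m/ → [ã]
3 segments change.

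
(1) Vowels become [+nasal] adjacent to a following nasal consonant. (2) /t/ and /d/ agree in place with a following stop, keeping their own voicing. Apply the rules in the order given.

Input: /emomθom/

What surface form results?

Rule 1: /e/ before nasal /m/ → [ẽ]
Rule 1: /o/ before nasal /m/ → [õ]
Rule 1: /o/ before nasal /m/ → [õ]
After rule 1: ẽmõmθõm
Rule 2: no segment meets the rule's conditions; no change.

[ẽmõmθõm]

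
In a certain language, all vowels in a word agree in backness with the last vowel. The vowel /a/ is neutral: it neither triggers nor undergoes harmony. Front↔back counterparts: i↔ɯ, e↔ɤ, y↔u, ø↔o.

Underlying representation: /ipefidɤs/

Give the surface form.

[ɯpɤfɯdɤs]

/i/ harmonizes with /ɤ/ ([+back]) → [ɯ]
/e/ harmonizes with /ɤ/ ([+back]) → [ɤ]
/i/ harmonizes with /ɤ/ ([+back]) → [ɯ]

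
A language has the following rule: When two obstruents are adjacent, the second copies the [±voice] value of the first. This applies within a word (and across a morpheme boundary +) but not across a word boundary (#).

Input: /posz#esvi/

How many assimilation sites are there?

2

/z/ after /s/ (voiceless) → [s]
/v/ after /s/ (voiceless) → [f]
2 segments change.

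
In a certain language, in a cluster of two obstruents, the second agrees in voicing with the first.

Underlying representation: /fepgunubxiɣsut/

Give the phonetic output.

[fepkunubɣiɣzut]

/g/ after /p/ (voiceless) → [k]
/x/ after /b/ (voiced) → [ɣ]
/s/ after /ɣ/ (voiced) → [z]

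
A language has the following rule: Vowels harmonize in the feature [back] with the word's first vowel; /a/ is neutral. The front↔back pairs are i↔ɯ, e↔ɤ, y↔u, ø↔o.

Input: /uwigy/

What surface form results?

/i/ harmonizes with /u/ ([+back]) → [ɯ]
/y/ harmonizes with /u/ ([+back]) → [u]

[uwɯgu]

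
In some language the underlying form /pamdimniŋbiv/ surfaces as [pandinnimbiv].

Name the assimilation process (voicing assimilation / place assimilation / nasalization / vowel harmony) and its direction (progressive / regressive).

/m/→[n] /m/→[n] /ŋ/→[m].
Each target copies a feature from the following segment, so the direction is regressive.

place assimilation, regressive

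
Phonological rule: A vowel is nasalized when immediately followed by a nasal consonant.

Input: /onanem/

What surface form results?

/o/ before nasal /n/ → [õ]
/a/ before nasal /n/ → [ã]
/e/ before nasal /m/ → [ẽ]

[õnãnẽm]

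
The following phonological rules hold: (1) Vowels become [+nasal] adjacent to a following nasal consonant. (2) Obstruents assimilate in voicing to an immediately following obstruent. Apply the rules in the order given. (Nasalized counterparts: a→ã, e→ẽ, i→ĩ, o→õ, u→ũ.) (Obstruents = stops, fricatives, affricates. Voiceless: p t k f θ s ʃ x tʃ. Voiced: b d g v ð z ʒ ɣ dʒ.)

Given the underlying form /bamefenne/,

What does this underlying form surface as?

Rule 1: /a/ before nasal /m/ → [ã]
Rule 1: /e/ before nasal /n/ → [ẽ]
After rule 1: bãmefẽnne
Rule 2: no segment meets the rule's conditions; no change.

[bãmefẽnne]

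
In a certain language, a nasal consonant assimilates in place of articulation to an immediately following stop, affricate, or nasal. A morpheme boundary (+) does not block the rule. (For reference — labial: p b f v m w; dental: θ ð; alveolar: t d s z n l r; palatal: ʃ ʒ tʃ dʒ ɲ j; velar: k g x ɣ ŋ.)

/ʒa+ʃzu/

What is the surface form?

[ʒa+ʃzu]

no segment meets the rule's conditions; no change.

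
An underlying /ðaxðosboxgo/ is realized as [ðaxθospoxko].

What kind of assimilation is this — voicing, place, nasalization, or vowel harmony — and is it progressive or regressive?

/ð/→[θ] /b/→[p] /g/→[k].
Each target copies a feature from the preceding segment, so the direction is progressive.

voicing assimilation, progressive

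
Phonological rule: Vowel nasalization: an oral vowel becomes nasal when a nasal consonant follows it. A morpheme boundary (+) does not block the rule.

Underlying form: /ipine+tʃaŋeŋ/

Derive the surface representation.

/i/ before nasal /n/ → [ĩ]
/a/ before nasal /ŋ/ → [ã]
/e/ before nasal /ŋ/ → [ẽ]

[ipĩne+tʃãŋẽŋ]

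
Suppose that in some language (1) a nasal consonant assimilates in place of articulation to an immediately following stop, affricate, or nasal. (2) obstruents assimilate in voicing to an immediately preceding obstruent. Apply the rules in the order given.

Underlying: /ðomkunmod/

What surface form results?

Rule 1: /m/ before /k/ (velar) → [ŋ]
Rule 1: /n/ before /m/ (labial) → [m]
After rule 1: ðoŋkummod
Rule 2: no segment meets the rule's conditions; no change.

[ðoŋkummod]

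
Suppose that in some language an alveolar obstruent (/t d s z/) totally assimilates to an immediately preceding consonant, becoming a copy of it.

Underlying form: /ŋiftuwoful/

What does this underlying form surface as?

/t/ after /f/ → [f] (total assimilation)

[ŋiffuwoful]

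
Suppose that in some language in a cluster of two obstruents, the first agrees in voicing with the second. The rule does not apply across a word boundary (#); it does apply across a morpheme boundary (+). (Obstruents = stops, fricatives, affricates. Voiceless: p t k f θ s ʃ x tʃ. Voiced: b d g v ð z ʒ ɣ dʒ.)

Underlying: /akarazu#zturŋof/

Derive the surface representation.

[akarazu#sturŋof]

/z/ before /t/ (voiceless) → [s]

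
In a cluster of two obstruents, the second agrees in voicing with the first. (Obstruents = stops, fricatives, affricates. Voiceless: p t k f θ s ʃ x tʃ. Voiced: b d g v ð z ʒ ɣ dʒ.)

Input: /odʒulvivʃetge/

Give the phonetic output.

/ʃ/ after /v/ (voiced) → [ʒ]
/g/ after /t/ (voiceless) → [k]

[odʒulvivʒetke]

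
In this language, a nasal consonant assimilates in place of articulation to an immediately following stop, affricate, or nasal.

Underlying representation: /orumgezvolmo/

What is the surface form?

[oruŋgezvolmo]

/m/ before /g/ (velar) → [ŋ]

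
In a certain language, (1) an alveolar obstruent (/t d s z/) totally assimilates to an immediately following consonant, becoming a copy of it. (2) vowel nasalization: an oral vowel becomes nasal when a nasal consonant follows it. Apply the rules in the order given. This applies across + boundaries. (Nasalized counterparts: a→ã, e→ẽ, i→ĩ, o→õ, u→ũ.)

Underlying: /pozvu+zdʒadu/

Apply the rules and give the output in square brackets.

[povvu+dʒdʒadu]

Rule 1: /z/ before /v/ → [v] (total assimilation)
Rule 1: /z/ before /dʒ/ → [dʒ] (total assimilation)
After rule 1: povvu+dʒdʒadu
Rule 2: no segment meets the rule's conditions; no change.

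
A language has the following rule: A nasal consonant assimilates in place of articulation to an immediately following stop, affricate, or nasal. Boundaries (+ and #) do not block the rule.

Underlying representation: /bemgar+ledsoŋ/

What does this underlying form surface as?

/m/ before /g/ (velar) → [ŋ]

[beŋgar+ledsoŋ]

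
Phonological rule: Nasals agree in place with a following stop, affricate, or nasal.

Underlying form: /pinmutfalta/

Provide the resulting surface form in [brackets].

/n/ before /m/ (labial) → [m]

[pimmutfalta]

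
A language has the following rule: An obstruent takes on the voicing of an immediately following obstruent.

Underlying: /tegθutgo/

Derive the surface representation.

/g/ before /θ/ (voiceless) → [k]
/t/ before /g/ (voiced) → [d]

[tekθudgo]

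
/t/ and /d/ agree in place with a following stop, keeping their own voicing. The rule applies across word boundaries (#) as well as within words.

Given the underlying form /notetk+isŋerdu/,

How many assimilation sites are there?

1

/t/ before /k/ (velar) → [k]
1 segment changes.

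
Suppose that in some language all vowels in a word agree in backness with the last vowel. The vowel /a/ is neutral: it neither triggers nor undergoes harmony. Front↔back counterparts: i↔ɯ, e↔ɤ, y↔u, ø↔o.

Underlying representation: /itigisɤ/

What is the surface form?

[ɯtɯgɯsɤ]

/i/ harmonizes with /ɤ/ ([+back]) → [ɯ]
/i/ harmonizes with /ɤ/ ([+back]) → [ɯ]
/i/ harmonizes with /ɤ/ ([+back]) → [ɯ]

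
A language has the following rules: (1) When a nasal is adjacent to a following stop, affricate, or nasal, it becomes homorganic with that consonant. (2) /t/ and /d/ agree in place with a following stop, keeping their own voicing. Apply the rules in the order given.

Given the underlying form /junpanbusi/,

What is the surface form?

[jumpambusi]

Rule 1: /n/ before /p/ (labial) → [m]
Rule 1: /n/ before /b/ (labial) → [m]
After rule 1: jumpambusi
Rule 2: no segment meets the rule's conditions; no change.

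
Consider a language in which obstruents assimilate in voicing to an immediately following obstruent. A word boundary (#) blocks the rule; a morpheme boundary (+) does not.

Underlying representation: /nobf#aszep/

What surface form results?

[nopf#azzep]

/b/ before /f/ (voiceless) → [p]
/s/ before /z/ (voiced) → [z]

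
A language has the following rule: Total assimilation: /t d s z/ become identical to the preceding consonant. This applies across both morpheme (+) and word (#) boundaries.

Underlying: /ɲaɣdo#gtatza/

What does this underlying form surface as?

[ɲaɣɣo#ggatta]

/d/ after /ɣ/ → [ɣ] (total assimilation)
/t/ after /g/ → [g] (total assimilation)
/z/ after /t/ → [t] (total assimilation)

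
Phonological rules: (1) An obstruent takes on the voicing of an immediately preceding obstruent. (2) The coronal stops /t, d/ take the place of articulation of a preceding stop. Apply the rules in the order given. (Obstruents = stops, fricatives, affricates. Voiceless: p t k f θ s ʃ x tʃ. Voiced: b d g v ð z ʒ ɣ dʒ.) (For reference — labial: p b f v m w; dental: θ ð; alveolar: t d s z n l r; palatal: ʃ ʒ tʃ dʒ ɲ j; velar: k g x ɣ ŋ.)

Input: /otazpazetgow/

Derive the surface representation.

Rule 1: /p/ after /z/ (voiced) → [b]
Rule 1: /g/ after /t/ (voiceless) → [k]
After rule 1: otazbazetkow
Rule 2: no segment meets the rule's conditions; no change.

[otazbazetkow]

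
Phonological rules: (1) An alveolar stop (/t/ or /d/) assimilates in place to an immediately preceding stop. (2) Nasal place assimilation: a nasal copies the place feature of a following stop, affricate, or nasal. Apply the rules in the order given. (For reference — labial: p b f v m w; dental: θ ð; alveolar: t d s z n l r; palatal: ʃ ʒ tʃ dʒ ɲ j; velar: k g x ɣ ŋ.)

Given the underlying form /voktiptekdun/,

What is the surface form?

[vokkippekgun]

Rule 1: /t/ after /k/ (velar) → [k]
Rule 1: /t/ after /p/ (labial) → [p]
Rule 1: /d/ after /k/ (velar) → [g]
After rule 1: vokkippekgun
Rule 2: no segment meets the rule's conditions; no change.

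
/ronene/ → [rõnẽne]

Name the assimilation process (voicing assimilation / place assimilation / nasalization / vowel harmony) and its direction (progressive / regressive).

/o/→[õ] /e/→[ẽ].
Each target copies a feature from the following segment, so the direction is regressive.

nasalization, regressive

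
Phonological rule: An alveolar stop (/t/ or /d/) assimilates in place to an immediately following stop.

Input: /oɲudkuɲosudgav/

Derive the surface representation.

[oɲugkuɲosuggav]

/d/ before /k/ (velar) → [g]
/d/ before /g/ (velar) → [g]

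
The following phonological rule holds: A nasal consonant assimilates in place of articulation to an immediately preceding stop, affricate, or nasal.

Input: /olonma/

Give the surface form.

[olonna]

/m/ after /n/ (alveolar) → [n]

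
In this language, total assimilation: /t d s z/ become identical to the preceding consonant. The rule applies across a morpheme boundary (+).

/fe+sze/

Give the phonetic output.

/z/ after /s/ → [s] (total assimilation)

[fe+sse]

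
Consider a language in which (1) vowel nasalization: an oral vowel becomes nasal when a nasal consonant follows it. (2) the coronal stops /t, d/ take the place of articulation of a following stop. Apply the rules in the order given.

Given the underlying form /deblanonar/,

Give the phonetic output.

[deblãnõnar]

Rule 1: /a/ before nasal /n/ → [ã]
Rule 1: /o/ before nasal /n/ → [õ]
After rule 1: deblãnõnar
Rule 2: no segment meets the rule's conditions; no change.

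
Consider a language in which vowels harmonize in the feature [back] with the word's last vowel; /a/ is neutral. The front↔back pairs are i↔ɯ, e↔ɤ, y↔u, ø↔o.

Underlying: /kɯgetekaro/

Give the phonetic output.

/e/ harmonizes with /o/ ([+back]) → [ɤ]
/e/ harmonizes with /o/ ([+back]) → [ɤ]

[kɯgɤtɤkaro]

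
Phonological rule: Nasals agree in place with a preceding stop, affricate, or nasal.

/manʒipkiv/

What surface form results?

[manʒipkiv]

no segment meets the rule's conditions; no change.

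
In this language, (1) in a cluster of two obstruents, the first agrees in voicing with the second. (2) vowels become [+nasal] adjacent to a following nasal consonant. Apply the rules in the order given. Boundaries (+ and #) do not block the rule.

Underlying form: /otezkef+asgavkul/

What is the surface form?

[oteskef+azgafkul]

Rule 1: /z/ before /k/ (voiceless) → [s]
Rule 1: /s/ before /g/ (voiced) → [z]
Rule 1: /v/ before /k/ (voiceless) → [f]
After rule 1: oteskef+azgafkul
Rule 2: no segment meets the rule's conditions; no change.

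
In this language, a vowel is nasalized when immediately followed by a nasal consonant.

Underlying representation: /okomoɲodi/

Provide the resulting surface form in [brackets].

[okõmõɲodi]

/o/ before nasal /m/ → [õ]
/o/ before nasal /ɲ/ → [õ]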